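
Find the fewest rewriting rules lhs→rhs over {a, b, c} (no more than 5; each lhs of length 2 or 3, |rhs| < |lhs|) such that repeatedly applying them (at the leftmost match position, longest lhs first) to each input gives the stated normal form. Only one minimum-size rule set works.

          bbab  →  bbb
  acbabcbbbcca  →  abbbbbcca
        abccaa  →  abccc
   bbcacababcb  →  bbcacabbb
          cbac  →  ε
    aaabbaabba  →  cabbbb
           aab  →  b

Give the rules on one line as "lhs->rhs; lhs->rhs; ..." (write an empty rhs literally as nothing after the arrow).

aa->c; ba->b; bac->; cb->b

  | bbab => bbb
  | acbabcbbbcca => ababcbbbcca => abbcbbbcca => abbbbbcca
  | abccaa => abccc
  | bbcacababcb => bbcacabbcb => bbcacabbb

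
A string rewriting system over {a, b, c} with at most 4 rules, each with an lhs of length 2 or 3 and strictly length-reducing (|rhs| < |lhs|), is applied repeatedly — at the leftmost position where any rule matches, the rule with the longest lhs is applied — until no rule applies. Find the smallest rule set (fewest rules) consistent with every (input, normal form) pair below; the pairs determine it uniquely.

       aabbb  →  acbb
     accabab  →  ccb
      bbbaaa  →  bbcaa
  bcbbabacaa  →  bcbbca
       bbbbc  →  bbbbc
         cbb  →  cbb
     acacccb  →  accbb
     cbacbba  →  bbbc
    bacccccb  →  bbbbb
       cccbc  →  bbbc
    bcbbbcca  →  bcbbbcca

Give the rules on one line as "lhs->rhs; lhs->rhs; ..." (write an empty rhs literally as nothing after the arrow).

ab->c; ba->c; ccc->bb

  | aabbb => acbb
  | accabab => acccab => abbab => cbab => ccb
  | bbbaaa => bbcaa
  | bcbbabacaa => bcbcbacaa => bcbcccaa => bcbbbaa => bcbbca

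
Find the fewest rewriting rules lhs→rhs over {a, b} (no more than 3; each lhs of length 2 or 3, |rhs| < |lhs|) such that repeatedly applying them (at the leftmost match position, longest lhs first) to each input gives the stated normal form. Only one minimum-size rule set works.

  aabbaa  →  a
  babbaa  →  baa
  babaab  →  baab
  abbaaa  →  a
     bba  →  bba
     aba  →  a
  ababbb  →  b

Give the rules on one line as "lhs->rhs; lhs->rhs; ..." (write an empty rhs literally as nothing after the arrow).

aaa->a; aba->a; abb->

  | aabbaa => aaa => a
  | babbaa => baa
  | babaab => baab
  | abbaaa => aaa => a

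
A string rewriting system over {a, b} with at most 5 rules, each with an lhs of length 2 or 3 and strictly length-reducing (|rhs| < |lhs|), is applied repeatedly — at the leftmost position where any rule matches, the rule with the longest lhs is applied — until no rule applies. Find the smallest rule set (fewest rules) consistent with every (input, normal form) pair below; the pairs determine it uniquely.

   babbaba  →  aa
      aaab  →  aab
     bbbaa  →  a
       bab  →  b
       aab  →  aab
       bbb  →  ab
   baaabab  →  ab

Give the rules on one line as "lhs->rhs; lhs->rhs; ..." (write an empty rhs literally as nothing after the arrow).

aaa->aa; ba->; baa->; bb->a

  | babbaba => bbaba => aaba => aa
  | aaab => aab
  | bbbaa => abaa => a
  | bab => b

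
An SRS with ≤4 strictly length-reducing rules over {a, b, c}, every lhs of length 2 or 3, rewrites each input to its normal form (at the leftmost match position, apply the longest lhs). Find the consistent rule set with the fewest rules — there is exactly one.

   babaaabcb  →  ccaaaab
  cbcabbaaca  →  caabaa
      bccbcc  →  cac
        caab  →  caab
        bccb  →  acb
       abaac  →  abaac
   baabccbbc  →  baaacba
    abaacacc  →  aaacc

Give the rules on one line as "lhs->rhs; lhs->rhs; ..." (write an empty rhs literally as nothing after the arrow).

aca->ca; bab->cc; bc->a

  | babaaabcb => ccaaabcb => ccaaaab
  | cbcabbaaca => caabbaaca => caabbaca => caabbca => caabaa
  | bccbcc => acbcc => acac => cac
  | caab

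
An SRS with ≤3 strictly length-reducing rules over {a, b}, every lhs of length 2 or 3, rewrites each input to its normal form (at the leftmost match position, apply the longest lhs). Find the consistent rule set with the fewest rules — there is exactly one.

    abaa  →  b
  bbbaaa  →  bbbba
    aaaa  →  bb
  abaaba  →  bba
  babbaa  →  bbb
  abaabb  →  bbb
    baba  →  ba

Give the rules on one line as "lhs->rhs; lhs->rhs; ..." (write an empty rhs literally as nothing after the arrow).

aa->b; ab->

  | abaa => aa => b
  | bbbaaa => bbbba
  | aaaa => baa => bb
  | abaaba => aaba => bba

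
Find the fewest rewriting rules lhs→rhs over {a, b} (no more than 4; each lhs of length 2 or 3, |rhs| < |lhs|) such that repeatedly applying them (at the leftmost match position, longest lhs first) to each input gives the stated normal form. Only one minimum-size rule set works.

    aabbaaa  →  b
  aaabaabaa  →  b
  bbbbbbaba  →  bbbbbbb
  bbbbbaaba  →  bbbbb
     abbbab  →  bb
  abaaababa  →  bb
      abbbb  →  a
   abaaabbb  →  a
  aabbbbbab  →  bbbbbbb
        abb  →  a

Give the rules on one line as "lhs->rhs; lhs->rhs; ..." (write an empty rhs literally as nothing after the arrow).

  | aabbaaa => bbbaaa => bbaa => ba => b
  | aaabaabaa => babaabaa => bbaabaa => babaa => bbaa => ba => b
  | bbbbbbaba => bbbbbbba => bbbbbbb
  | bbbbbaaba => bbbbaba => bbbbba => bbbbb

aa->b; ab->a; ba->b; baa->a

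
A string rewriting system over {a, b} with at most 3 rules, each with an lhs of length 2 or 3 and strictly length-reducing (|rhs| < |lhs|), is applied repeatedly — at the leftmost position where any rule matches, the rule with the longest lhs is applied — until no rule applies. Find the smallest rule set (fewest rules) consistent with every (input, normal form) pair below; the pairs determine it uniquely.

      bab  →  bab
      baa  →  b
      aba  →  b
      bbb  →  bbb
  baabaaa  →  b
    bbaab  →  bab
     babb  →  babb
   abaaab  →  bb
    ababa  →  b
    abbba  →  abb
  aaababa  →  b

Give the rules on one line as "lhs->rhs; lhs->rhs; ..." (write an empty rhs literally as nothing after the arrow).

  | bab
  | baa => b
  | aba => b
  | bbb

aa->; aba->b; bba->b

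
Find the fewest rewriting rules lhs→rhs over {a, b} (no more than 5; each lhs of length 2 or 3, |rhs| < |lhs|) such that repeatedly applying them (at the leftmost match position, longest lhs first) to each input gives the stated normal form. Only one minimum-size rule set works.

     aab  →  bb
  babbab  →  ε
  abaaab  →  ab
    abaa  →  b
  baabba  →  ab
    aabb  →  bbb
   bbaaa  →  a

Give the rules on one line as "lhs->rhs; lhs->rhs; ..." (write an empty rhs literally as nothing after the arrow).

  | aab => bb
  | babbab => bab => ε
  | abaaab => aaab => ab
  | abaa => aa => b

aa->b; aaa->a; ba->; bab->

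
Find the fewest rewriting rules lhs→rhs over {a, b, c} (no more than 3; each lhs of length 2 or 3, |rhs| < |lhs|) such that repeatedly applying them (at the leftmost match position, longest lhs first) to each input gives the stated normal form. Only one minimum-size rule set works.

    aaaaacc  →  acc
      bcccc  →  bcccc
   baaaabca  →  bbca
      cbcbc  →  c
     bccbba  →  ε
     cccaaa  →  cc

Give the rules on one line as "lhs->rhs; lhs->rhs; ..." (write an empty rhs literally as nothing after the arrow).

aaa->b; ba->; cb->

  | aaaaacc => baacc => acc
  | bcccc
  | baaaabca => aaabca => bbca
  | cbcbc => cbc => c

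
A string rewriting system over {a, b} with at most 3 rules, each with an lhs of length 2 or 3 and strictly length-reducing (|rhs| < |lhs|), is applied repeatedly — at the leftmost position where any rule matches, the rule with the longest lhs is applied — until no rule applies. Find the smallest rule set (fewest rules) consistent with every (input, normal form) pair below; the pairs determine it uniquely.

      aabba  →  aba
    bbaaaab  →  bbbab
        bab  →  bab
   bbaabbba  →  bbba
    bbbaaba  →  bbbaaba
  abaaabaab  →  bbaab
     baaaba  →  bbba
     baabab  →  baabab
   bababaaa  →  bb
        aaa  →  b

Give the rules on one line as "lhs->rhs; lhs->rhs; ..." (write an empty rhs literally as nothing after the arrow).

aaa->b; abb->b

  | aabba => aba
  | bbaaaab => bbbab
  | bab
  | bbaabbba => bbabba => bbba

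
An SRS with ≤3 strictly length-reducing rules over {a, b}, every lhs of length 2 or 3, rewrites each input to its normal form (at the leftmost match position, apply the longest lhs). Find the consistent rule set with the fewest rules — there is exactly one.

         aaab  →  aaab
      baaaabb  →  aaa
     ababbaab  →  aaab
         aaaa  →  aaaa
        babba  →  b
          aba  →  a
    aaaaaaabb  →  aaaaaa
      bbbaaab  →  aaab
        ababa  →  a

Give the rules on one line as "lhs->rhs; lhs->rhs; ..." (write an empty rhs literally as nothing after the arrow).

  | aaab
  | baaaabb => aaaabb => aaaba => aaa
  | ababbaab => abbaab => baaab => aaab
  | aaaa

abb->ba; ba->; baa->aa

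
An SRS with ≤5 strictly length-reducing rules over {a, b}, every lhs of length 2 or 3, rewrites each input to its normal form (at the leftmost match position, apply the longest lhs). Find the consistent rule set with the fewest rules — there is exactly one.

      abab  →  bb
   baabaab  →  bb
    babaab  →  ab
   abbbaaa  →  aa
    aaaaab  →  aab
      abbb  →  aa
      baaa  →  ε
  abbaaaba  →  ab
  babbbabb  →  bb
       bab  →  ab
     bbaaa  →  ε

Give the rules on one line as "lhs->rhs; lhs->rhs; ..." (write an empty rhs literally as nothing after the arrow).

aaa->; aba->b; ba->a; bbb->a

  | abab => bb
  | baabaab => aabaab => abab => bb
  | babaab => abaab => bab => ab
  | abbbaaa => aaaaa => aa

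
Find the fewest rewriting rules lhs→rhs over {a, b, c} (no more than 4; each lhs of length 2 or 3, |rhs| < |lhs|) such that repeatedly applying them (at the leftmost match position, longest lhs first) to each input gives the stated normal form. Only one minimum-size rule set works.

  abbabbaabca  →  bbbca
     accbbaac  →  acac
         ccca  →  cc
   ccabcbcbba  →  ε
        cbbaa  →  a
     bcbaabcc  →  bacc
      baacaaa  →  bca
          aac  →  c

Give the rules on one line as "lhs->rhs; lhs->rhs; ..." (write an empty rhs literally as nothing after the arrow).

aa->; ab->a; cb->a; cca->c

  | abbabbaabca => ababbaabca => aabbaabca => bbaabca => bbbca
  | accbbaac => acabaac => acaaac => acac
  | ccca => cc
  | ccabcbcbba => cbcbcbba => acbcbba => aacbba => cbba => aba => aa => ε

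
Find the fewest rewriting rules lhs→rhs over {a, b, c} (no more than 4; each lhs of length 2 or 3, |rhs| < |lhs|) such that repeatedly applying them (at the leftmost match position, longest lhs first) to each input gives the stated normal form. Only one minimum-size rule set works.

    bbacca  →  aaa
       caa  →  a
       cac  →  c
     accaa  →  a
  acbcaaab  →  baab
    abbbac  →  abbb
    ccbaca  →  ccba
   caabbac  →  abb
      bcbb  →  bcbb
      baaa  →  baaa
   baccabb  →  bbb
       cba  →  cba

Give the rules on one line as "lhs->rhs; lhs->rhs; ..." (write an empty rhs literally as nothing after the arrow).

  | bbacca => bbca => aaa
  | caa => a
  | cac => c
  | accaa => caa => a

ac->; bbc->aa; ca->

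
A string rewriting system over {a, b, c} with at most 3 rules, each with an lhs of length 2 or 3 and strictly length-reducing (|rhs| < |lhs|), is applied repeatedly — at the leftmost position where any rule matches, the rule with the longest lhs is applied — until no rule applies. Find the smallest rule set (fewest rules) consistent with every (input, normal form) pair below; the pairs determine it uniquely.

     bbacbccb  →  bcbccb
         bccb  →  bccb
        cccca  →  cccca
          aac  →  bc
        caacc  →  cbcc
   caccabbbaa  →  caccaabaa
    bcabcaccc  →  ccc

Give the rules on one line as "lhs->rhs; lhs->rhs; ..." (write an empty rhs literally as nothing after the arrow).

aac->bc; bb->a; bca->

  | bbacbccb => aacbccb => bcbccb
  | bccb
  | cccca
  | aac => bc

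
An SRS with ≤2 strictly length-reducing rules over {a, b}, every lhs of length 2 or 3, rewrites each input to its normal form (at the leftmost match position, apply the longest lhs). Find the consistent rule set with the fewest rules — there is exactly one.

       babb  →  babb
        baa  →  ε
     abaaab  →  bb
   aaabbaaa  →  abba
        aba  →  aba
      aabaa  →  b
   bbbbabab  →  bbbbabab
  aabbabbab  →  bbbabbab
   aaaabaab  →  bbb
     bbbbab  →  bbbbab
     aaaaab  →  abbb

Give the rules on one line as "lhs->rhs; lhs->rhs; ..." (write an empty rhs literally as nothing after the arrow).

aab->bb; baa->

  | babb
  | baa => ε
  | abaaab => aab => bb
  | aaabbaaa => abbbaaa => abba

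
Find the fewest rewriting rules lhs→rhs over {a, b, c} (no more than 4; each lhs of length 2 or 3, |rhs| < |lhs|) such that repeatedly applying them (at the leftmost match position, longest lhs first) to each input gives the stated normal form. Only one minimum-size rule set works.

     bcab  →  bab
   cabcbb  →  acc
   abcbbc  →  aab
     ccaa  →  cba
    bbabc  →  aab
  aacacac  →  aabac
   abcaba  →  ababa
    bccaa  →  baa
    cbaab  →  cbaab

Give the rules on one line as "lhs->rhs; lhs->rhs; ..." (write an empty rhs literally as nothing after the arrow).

bb->a; bc->b; ca->b; cbb->cc

  | bcab => bab
  | cabcbb => bbcbb => acbb => acc
  | abcbbc => abbbc => aabc => aab
  | ccaa => cba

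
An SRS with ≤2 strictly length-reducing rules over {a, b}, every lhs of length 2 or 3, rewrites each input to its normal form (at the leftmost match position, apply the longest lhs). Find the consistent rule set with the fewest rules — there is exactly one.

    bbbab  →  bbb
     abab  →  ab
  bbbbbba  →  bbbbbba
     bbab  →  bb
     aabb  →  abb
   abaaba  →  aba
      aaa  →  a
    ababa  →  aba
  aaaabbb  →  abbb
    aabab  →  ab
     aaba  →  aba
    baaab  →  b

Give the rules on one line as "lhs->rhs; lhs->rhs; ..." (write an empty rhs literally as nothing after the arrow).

  | bbbab => bbb
  | abab => ab
  | bbbbbba
  | bbab => bb

aa->a; bab->b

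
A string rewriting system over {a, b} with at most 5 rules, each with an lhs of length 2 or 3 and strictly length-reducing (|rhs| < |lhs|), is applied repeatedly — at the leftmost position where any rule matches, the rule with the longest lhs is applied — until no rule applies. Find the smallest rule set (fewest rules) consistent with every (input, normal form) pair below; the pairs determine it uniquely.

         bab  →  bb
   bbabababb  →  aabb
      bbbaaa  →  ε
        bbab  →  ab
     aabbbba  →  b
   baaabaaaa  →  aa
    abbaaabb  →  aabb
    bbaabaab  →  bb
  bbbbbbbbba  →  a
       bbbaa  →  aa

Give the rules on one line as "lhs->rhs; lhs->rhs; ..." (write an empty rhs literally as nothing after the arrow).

  | bab => bb
  | bbabababb => bbbababb => abababb => abbabb => abbbb => aabb
  | bbbaaa => abaaa => aaa => ε
  | bbab => bbb => ab

aaa->; ba->; bab->bb; bbb->ab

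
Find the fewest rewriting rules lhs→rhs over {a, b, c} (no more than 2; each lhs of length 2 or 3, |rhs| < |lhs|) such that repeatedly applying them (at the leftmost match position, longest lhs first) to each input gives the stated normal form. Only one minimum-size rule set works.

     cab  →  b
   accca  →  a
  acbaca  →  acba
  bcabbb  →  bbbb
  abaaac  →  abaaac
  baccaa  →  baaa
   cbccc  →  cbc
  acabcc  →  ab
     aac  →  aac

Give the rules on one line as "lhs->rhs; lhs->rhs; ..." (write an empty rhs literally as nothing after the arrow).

  | cab => b
  | accca => aca => a
  | acbaca => acba
  | bcabbb => bbbb

ca->; cc->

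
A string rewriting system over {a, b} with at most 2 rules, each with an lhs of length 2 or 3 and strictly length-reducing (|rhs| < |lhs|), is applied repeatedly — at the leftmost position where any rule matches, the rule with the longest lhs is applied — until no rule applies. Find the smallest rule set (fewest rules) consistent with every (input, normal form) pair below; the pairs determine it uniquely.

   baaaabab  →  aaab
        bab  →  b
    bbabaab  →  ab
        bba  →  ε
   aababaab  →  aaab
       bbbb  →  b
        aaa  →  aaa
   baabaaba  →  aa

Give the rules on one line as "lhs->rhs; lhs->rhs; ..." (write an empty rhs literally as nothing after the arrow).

ba->; bb->b

  | baaaabab => aaabab => aaab
  | bab => b
  | bbabaab => babaab => baab => ab
  | bba => ba => ε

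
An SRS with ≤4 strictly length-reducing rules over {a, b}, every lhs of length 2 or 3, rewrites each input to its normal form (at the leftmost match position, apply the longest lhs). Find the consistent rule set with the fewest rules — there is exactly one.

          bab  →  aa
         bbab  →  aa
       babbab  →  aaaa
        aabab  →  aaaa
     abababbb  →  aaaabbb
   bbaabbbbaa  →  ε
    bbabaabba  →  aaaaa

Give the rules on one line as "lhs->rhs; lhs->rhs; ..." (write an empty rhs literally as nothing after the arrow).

ba->a; baa->; bab->aa; bba->ba

  | bab => aa
  | bbab => bab => aa
  | babbab => aabab => aaaa
  | aabab => aaaa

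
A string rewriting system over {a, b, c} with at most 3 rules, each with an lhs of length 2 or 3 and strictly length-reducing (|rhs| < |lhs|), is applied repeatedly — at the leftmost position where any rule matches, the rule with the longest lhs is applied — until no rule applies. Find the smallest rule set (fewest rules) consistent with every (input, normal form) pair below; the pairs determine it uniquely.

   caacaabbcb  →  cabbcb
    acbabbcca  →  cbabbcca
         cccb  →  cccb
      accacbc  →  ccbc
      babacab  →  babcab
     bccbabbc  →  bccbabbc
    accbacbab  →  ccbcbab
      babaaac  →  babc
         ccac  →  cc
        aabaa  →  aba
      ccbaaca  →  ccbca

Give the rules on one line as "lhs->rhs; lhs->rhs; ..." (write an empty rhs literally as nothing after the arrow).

  | caacaabbcb => cacaabbcb => caabbcb => cabbcb
  | acbabbcca => cbabbcca
  | cccb
  | accacbc => ccacbc => ccbc

aa->a; ac->c; cac->c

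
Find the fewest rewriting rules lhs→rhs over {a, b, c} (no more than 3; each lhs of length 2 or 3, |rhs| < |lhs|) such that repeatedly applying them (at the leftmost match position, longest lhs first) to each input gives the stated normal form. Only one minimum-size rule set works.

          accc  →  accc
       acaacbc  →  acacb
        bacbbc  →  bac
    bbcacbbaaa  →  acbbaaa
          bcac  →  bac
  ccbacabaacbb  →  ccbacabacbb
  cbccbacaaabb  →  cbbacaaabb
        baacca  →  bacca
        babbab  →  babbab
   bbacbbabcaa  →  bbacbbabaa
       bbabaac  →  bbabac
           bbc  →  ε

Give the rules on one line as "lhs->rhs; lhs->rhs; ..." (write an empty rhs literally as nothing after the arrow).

aac->ac; bbc->; bc->b

  | accc
  | acaacbc => acacbc => acacb
  | bacbbc => bac
  | bbcacbbaaa => acbbaaa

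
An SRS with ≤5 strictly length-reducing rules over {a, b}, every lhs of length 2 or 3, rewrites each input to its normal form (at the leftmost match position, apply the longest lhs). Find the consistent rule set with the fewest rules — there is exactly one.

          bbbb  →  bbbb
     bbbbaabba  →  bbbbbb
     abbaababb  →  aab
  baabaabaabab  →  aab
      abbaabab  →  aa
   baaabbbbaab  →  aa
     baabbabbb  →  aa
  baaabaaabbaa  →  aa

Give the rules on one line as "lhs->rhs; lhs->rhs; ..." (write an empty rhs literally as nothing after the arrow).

aaa->aa; abb->aa; ba->b; baa->ab

  | bbbb
  | bbbbaabba => bbbabbba => bbbbbba => bbbbbb
  | abbaababb => aaaababb => aaababb => aababb => aabbb => aaab => aab
  | baabaabaabab => abbaabaabab => aaaabaabab => aaabaabab => aabaabab => aaabbab => aabbab => aaaab => aaab => aab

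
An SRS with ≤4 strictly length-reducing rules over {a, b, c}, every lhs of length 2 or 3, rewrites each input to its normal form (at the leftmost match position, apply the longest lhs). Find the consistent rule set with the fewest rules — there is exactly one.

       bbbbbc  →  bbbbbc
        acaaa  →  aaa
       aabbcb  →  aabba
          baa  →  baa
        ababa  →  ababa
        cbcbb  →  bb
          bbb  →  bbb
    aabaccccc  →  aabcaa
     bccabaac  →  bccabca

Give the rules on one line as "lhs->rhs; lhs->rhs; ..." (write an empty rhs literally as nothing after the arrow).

aac->ca; ac->; acc->aa; cb->a

  | bbbbbc
  | acaaa => aaa
  | aabbcb => aabba
  | baa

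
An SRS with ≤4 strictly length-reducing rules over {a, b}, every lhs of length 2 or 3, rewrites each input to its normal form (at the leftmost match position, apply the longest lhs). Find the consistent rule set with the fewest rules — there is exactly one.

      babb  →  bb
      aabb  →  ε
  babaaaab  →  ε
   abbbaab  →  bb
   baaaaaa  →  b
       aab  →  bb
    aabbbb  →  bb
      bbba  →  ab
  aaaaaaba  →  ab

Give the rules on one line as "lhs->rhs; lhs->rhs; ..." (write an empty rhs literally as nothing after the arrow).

  | babb => bb
  | aabb => bbb => ba => ε
  | babaaaab => baaaab => abaab => aabb => bbb => ba => ε
  | abbbaab => abaaab => aabab => bbab => bb

aa->b; ba->; baa->ab; bbb->ba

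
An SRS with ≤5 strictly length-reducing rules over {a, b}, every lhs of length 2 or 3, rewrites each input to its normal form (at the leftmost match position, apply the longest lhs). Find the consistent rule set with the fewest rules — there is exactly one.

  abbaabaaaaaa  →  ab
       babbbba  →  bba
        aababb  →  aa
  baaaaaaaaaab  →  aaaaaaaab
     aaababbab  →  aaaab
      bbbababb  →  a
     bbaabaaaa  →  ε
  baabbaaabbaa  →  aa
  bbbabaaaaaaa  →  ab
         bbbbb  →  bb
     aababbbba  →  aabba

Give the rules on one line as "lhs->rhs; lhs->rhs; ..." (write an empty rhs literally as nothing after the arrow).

  | abbaabaaaaaa => abbaaaaaa => abaaaa => abaaa => abaa => aba => ab
  | babbbba => bbbbba => bba
  | aababb => aabbb => aa
  | baaaaaaaaaab => aaaaaaaab

aba->ab; baa->; bab->bb; bbb->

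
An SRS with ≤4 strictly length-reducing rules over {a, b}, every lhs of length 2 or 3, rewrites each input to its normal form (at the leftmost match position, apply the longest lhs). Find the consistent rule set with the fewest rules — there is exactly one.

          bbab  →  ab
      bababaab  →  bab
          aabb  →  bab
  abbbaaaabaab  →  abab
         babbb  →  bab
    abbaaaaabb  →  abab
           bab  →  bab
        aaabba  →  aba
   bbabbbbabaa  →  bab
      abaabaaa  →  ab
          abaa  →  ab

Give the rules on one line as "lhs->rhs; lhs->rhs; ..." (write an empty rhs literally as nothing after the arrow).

aa->; aaa->ab; aab->ba; bb->

  | bbab => ab
  | bababaab => bababba => babaa => bab
  | aabb => bab
  | abbbaaaabaab => abaaaabaab => abababaab => abababba => ababaa => abab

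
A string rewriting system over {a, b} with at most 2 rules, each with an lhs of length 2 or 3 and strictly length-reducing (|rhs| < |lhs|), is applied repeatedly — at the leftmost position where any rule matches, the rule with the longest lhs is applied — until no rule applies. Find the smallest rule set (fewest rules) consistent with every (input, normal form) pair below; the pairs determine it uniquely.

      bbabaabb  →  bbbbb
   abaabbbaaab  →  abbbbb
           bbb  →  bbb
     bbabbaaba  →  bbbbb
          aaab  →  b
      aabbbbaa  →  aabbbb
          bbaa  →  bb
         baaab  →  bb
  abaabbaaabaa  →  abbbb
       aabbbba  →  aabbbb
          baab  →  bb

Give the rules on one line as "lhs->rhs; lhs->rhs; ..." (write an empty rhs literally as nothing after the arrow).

aaa->; ba->b

  | bbabaabb => bbbaabb => bbbabb => bbbbb
  | abaabbbaaab => ababbbaaab => abbbbaaab => abbbbaab => abbbbab => abbbbb
  | bbb
  | bbabbaaba => bbbbaaba => bbbbaba => bbbbba => bbbbb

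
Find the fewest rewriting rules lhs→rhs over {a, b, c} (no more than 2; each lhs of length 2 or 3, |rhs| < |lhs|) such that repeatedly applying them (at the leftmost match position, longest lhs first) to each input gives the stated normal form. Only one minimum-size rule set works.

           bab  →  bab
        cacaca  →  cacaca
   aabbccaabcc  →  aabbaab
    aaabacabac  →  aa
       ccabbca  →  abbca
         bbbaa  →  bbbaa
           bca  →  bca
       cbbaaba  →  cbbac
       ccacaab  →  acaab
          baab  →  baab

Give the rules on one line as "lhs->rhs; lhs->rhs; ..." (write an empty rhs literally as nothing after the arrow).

aba->c; cc->

  | bab
  | cacaca
  | aabbccaabcc => aabbaabcc => aabbaab
  | aaabacabac => aaccabac => aaabac => aacc => aa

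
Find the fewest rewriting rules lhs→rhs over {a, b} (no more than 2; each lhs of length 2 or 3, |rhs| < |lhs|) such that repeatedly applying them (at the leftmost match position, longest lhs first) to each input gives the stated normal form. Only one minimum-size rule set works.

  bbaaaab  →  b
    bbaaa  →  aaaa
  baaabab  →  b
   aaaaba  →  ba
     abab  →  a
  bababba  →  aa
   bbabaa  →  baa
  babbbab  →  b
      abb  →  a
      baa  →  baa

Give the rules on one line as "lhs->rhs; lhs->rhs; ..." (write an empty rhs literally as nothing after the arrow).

  | bbaaaab => aaaaab => aaaab => aaab => aab => ab => b
  | bbaaa => aaaa
  | baaabab => baabab => babab => bbab => aab => ab => b
  | aaaaba => aaaba => aaba => aba => ba

ab->b; bb->a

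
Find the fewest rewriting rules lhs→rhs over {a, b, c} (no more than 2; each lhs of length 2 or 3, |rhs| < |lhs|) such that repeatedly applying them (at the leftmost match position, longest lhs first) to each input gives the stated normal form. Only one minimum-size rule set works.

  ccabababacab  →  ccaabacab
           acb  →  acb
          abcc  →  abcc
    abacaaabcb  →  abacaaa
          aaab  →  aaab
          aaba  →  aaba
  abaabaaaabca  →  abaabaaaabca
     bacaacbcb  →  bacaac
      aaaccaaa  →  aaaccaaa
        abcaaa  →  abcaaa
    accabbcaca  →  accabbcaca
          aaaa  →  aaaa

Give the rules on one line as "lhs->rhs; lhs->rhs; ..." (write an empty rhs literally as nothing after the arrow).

bab->; bcb->

  | ccabababacab => ccaabacab
  | acb
  | abcc
  | abacaaabcb => abacaaa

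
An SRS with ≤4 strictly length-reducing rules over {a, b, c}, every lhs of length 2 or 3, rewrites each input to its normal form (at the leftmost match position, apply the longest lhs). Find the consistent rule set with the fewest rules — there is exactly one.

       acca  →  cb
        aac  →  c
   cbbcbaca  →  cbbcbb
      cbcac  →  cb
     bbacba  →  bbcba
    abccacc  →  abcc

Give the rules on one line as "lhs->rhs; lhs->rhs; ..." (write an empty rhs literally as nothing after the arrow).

ac->c; ca->b; cac->

  | acca => cca => cb
  | aac => ac => c
  | cbbcbaca => cbbcbca => cbbcbb
  | cbcac => cb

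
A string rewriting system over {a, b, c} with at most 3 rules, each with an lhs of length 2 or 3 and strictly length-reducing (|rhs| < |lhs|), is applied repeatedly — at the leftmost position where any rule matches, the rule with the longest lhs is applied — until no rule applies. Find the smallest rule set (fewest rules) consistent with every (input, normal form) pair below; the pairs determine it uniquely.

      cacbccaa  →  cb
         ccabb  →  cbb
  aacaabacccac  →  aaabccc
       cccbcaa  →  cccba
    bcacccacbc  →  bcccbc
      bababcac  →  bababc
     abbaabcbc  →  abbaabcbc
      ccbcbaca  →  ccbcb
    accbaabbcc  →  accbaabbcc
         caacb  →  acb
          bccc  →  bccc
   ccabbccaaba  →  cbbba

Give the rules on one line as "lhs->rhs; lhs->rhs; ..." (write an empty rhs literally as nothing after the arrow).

  | cacbccaa => cbccaa => cbca => cb
  | ccabb => cbb
  | aacaabacccac => aaabacccac => aaabcccac => aaabccc
  | cccbcaa => cccba

bac->bc; ca->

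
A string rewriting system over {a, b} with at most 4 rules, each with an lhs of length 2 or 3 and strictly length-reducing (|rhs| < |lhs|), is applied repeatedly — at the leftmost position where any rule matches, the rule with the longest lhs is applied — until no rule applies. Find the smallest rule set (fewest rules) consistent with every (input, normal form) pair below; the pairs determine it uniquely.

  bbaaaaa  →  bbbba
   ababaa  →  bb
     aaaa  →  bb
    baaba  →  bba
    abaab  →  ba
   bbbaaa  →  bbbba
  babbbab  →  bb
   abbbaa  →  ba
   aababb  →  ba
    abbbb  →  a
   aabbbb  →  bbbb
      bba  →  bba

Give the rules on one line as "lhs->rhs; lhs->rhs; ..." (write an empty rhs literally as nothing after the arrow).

aa->b; aab->b; ab->a

  | bbaaaaa => bbbaaa => bbbba
  | ababaa => aabaa => baa => bb
  | aaaa => baa => bb
  | baaba => bba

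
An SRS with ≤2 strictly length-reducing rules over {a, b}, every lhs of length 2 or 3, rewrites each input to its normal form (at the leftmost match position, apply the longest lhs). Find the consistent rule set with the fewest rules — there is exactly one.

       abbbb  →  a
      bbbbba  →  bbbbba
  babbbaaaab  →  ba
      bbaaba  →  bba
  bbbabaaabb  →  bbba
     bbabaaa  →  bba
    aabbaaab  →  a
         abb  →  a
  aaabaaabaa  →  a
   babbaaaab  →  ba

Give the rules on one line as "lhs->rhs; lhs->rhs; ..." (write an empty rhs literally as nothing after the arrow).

  | abbbb => abbb => abb => ab => a
  | bbbbba
  | babbbaaaab => babbaaaab => babaaaab => baaaaab => baaaab => baaab => baab => bab => ba
  | bbaaba => bbaba => bbaa => bba

aa->a; ab->a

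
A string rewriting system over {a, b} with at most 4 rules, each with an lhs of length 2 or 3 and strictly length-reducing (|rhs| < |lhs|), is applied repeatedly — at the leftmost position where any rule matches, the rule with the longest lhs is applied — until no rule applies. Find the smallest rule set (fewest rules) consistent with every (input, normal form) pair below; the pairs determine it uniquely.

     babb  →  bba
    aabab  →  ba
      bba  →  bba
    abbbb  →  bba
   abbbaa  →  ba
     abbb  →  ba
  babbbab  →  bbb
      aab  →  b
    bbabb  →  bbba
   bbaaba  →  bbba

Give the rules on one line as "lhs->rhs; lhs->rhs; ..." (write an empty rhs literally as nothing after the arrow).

  | babb => bba
  | aabab => bab => ba
  | bba
  | abbbb => babb => bba

aa->; ab->a; abb->ba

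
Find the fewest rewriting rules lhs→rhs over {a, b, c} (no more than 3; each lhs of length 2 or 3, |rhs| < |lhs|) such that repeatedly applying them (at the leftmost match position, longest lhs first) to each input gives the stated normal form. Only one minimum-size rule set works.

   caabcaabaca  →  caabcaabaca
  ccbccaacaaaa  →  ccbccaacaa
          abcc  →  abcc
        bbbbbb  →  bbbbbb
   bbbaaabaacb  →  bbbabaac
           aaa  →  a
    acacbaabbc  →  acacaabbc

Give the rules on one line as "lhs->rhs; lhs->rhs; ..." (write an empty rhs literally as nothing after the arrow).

  | caabcaabaca
  | ccbccaacaaaa => ccbccaacaa
  | abcc
  | bbbbbb

aaa->a; acb->ac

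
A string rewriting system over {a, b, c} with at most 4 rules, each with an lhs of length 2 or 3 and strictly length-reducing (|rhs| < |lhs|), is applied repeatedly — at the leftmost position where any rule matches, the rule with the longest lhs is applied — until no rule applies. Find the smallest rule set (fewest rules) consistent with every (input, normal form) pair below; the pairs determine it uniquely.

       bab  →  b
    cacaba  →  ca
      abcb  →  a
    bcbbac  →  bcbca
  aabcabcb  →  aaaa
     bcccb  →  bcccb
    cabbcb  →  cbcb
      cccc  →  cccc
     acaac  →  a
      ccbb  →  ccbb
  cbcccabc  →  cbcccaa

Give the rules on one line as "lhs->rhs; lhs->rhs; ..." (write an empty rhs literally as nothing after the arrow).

  | bab => b
  | cacaba => caba => ca
  | abcb => aab => a
  | bcbbac => bcbca

ab->; abc->aa; ac->; bac->ca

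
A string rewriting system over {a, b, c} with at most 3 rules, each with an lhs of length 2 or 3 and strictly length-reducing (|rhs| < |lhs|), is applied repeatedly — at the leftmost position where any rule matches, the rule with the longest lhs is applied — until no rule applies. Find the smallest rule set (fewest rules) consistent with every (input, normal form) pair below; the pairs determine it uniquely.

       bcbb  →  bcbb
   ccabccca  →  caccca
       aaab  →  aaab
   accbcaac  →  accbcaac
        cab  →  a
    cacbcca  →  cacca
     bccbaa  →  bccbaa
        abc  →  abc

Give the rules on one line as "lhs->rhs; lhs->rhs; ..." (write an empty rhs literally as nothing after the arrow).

acb->a; cab->a

  | bcbb
  | ccabccca => caccca
  | aaab
  | accbcaac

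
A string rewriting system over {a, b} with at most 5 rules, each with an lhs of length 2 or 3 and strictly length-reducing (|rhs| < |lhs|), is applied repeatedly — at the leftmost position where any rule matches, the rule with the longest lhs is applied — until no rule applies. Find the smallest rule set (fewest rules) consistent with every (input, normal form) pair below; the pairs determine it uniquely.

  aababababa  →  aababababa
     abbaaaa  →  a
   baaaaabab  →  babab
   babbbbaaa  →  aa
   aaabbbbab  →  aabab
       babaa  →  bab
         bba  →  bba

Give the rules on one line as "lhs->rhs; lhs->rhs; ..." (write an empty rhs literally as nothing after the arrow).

  | aababababa
  | abbaaaa => aaaa => a
  | baaaaabab => baaabab => babab
  | babbbbaaa => bbbaaa => aaaaa => aa

aaa->; abb->; baa->b; bbb->aa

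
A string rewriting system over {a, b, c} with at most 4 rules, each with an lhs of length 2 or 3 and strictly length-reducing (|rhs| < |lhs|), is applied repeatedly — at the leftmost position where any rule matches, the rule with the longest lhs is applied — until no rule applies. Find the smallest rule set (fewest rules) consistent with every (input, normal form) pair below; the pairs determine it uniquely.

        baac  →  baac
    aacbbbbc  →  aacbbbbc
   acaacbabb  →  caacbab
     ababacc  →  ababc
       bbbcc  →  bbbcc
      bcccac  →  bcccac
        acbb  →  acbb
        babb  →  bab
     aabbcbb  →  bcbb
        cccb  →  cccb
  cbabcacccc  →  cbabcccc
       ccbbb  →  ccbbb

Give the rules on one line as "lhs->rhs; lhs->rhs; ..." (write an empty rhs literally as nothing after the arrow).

  | baac
  | aacbbbbc
  | acaacbabb => caacbabb => caacbab
  | ababacc => ababc

aab->; abb->ab; aca->ca; acc->c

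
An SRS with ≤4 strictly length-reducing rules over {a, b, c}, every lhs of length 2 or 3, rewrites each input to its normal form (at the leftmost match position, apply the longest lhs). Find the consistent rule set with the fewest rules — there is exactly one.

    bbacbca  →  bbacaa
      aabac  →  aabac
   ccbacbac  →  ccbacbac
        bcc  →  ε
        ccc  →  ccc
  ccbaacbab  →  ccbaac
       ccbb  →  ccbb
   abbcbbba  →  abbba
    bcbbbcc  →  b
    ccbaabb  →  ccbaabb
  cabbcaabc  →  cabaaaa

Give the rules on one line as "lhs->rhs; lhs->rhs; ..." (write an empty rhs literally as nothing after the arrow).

  | bbacbca => bbacaa
  | aabac
  | ccbacbac
  | bcc => ε

bab->; bc->a; bcb->; bcc->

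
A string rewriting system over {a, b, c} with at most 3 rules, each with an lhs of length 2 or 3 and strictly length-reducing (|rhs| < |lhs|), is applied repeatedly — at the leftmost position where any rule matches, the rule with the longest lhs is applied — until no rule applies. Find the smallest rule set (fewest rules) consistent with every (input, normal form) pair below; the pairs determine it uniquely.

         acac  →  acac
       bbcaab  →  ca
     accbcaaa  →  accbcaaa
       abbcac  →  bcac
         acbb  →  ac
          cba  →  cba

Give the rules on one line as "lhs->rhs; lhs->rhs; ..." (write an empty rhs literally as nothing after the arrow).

  | acac
  | bbcaab => caab => ca
  | accbcaaa
  | abbcac => bcac

ab->; bb->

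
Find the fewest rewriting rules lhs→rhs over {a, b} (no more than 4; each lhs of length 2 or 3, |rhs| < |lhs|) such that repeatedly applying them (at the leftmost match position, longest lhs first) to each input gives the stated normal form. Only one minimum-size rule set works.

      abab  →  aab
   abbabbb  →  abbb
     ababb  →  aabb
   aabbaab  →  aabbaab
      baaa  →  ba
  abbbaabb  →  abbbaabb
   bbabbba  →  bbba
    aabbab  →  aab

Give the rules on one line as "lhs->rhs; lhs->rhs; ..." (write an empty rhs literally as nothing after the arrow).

aaa->a; aba->aa; bab->

  | abab => aab
  | abbabbb => abbb
  | ababb => aabb
  | aabbaab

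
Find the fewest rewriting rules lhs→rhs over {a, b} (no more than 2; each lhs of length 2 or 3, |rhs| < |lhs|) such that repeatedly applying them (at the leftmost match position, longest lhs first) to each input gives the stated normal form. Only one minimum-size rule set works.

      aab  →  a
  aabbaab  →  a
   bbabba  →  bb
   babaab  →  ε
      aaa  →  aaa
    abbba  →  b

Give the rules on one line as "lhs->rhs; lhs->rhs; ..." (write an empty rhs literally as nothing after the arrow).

  | aab => a
  | aabbaab => abaab => aab => a
  | bbabba => bbba => bb
  | babaab => baab => ab => ε

ab->; ba->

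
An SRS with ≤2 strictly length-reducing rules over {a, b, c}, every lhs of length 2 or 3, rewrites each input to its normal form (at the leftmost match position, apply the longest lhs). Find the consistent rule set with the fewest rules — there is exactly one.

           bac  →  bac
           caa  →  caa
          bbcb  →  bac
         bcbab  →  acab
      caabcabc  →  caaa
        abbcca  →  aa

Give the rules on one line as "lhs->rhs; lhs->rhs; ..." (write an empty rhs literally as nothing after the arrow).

bc->; bcb->ac

  | bac
  | caa
  | bbcb => bac
  | bcbab => acab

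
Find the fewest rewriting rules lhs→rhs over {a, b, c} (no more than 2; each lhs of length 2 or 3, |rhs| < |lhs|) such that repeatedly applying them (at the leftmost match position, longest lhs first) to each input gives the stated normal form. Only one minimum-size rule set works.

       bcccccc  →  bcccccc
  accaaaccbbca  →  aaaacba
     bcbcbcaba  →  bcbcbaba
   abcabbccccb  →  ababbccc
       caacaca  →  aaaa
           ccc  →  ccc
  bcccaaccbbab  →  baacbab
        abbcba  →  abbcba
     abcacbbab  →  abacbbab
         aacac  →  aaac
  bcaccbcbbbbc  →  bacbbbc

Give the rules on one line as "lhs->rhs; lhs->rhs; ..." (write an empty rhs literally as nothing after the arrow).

ca->a; ccb->c

  | bcccccc
  | accaaaccbbca => acaaaccbbca => aaaaccbbca => aaaacbca => aaaacba
  | bcbcbcaba => bcbcbaba
  | abcabbccccb => ababbccccb => ababbccc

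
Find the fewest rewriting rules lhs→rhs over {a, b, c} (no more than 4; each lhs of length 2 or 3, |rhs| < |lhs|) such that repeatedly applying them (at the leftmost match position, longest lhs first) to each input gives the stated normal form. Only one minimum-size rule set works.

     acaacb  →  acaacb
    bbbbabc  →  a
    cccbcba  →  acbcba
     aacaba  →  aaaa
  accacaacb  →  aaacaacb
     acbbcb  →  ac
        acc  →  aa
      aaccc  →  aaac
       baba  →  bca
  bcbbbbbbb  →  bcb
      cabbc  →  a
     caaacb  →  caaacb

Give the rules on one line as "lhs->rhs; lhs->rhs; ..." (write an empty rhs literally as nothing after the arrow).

ab->c; bb->; cc->a

  | acaacb
  | bbbbabc => bbabc => abc => cc => a
  | cccbcba => acbcba
  | aacaba => aacca => aaaa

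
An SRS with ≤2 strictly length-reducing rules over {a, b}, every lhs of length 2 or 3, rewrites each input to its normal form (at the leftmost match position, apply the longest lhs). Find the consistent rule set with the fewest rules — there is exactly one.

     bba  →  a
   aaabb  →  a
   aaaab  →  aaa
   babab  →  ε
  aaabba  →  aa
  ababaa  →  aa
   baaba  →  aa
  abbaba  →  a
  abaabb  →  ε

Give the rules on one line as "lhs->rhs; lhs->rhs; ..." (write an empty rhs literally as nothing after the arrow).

ab->; ba->a

  | bba => ba => a
  | aaabb => aab => a
  | aaaab => aaa
  | babab => abab => ab => ε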